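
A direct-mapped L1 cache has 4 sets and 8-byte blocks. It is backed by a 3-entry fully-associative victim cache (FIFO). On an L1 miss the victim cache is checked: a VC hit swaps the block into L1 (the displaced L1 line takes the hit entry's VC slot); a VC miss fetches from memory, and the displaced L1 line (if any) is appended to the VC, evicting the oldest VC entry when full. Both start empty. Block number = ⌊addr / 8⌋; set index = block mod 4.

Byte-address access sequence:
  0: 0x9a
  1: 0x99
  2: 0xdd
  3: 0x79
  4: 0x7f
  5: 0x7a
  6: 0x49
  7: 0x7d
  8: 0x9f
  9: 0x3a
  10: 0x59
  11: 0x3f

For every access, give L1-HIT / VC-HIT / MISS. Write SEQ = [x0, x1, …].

  [0] addr=0x9a blk=19 s=3: MISS | VC []
  [1] addr=0x99 blk=19 s=3: L1-HIT | VC []
  [2] addr=0xdd blk=27 s=3: MISS | VC [19]
  [3] addr=0x79 blk=15 s=3: MISS | VC [19, 27]
  [4] addr=0x7f blk=15 s=3: L1-HIT | VC [19, 27]
  [5] addr=0x7a blk=15 s=3: L1-HIT | VC [19, 27]
  [6] addr=0x49 blk=9 s=1: MISS | VC [19, 27]
  [7] addr=0x7d blk=15 s=3: L1-HIT | VC [19, 27]
  [8] addr=0x9f blk=19 s=3: VC-HIT | VC [15, 27]
  [9] addr=0x3a blk=7 s=3: MISS | VC [15, 27, 19]
  [10] addr=0x59 blk=11 s=3: MISS | VC [27, 19, 7]
  [11] addr=0x3f blk=7 s=3: VC-HIT | VC [27, 19, 11]

SEQ = [MISS, L1-HIT, MISS, MISS, L1-HIT, L1-HIT, MISS, L1-HIT, VC-HIT, MISS, MISS, VC-HIT]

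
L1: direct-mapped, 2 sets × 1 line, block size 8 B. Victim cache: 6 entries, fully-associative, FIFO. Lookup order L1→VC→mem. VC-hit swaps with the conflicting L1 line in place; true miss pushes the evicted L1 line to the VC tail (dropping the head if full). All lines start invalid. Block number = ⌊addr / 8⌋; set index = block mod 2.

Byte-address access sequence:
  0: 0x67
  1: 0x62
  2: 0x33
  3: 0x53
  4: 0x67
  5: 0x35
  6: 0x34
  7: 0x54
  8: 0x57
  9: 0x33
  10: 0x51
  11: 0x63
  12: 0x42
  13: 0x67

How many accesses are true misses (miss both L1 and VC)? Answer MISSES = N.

0: 0x67 (blk 12, set 0) → MISS  vc=[]
1: 0x62 (blk 12, set 0) → L1-HIT  vc=[]
2: 0x33 (blk 6, set 0) → MISS  vc=[12]
3: 0x53 (blk 10, set 0) → MISS  vc=[12, 6]
4: 0x67 (blk 12, set 0) → VC-HIT  vc=[10, 6]
5: 0x35 (blk 6, set 0) → VC-HIT  vc=[10, 12]
6: 0x34 (blk 6, set 0) → L1-HIT  vc=[10, 12]
7: 0x54 (blk 10, set 0) → VC-HIT  vc=[6, 12]
8: 0x57 (blk 10, set 0) → L1-HIT  vc=[6, 12]
9: 0x33 (blk 6, set 0) → VC-HIT  vc=[10, 12]
10: 0x51 (blk 10, set 0) → VC-HIT  vc=[6, 12]
11: 0x63 (blk 12, set 0) → VC-HIT  vc=[6, 10]
12: 0x42 (blk 8, set 0) → MISS  vc=[6, 10, 12]
13: 0x67 (blk 12, set 0) → VC-HIT  vc=[6, 10, 8]

MISSES = 4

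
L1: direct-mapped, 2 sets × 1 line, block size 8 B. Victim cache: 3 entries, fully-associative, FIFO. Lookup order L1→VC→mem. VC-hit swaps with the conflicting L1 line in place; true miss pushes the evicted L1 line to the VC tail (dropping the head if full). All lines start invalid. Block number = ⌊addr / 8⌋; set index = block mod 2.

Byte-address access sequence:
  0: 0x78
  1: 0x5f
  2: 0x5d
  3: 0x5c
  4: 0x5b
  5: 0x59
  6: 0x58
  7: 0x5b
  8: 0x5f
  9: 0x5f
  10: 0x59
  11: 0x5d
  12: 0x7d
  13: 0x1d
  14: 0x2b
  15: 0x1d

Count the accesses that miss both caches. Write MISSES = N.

MISSES = 4

#0 0x78→b15/s1 MISS; vc=[]
#1 0x5f→b11/s1 MISS; vc=[15]
#2 0x5d→b11/s1 L1-HIT; vc=[15]
#3 0x5c→b11/s1 L1-HIT; vc=[15]
#4 0x5b→b11/s1 L1-HIT; vc=[15]
#5 0x59→b11/s1 L1-HIT; vc=[15]
#6 0x58→b11/s1 L1-HIT; vc=[15]
#7 0x5b→b11/s1 L1-HIT; vc=[15]
#8 0x5f→b11/s1 L1-HIT; vc=[15]
#9 0x5f→b11/s1 L1-HIT; vc=[15]
#10 0x59→b11/s1 L1-HIT; vc=[15]
#11 0x5d→b11/s1 L1-HIT; vc=[15]
#12 0x7d→b15/s1 VC-HIT; vc=[11]
#13 0x1d→b3/s1 MISS; vc=[11,15]
#14 0x2b→b5/s1 MISS; vc=[11,15,3]
#15 0x1d→b3/s1 VC-HIT; vc=[11,15,5]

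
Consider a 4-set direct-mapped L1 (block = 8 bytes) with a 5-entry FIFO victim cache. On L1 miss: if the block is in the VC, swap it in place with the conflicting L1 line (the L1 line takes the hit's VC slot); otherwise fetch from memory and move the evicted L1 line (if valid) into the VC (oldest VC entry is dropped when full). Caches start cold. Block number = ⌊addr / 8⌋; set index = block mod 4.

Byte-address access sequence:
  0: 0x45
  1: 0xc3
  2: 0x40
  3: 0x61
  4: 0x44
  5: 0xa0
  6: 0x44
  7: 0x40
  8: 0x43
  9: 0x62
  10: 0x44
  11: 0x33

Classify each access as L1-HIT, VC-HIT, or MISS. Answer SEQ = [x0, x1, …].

SEQ = [MISS, MISS, VC-HIT, MISS, VC-HIT, MISS, VC-HIT, L1-HIT, L1-HIT, VC-HIT, VC-HIT, MISS]

0: 0x45 (blk 8, set 0) → MISS  vc=[]
1: 0xc3 (blk 24, set 0) → MISS  vc=[8]
2: 0x40 (blk 8, set 0) → VC-HIT  vc=[24]
3: 0x61 (blk 12, set 0) → MISS  vc=[24, 8]
4: 0x44 (blk 8, set 0) → VC-HIT  vc=[24, 12]
5: 0xa0 (blk 20, set 0) → MISS  vc=[24, 12, 8]
6: 0x44 (blk 8, set 0) → VC-HIT  vc=[24, 12, 20]
7: 0x40 (blk 8, set 0) → L1-HIT  vc=[24, 12, 20]
8: 0x43 (blk 8, set 0) → L1-HIT  vc=[24, 12, 20]
9: 0x62 (blk 12, set 0) → VC-HIT  vc=[24, 8, 20]
10: 0x44 (blk 8, set 0) → VC-HIT  vc=[24, 12, 20]
11: 0x33 (blk 6, set 2) → MISS  vc=[24, 12, 20]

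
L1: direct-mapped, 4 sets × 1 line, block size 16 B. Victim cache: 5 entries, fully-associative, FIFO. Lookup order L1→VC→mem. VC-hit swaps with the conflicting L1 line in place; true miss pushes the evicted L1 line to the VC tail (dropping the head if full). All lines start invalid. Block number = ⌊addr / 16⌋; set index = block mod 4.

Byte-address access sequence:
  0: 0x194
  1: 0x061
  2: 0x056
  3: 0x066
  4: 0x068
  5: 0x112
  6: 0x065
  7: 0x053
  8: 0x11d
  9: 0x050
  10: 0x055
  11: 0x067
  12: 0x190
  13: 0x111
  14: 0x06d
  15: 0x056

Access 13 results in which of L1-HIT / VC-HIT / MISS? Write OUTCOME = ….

  [0] addr=0x194 blk=25 s=1: MISS | VC []
  [1] addr=0x61 blk=6 s=2: MISS | VC []
  [2] addr=0x56 blk=5 s=1: MISS | VC [25]
  [3] addr=0x66 blk=6 s=2: L1-HIT | VC [25]
  [4] addr=0x68 blk=6 s=2: L1-HIT | VC [25]
  [5] addr=0x112 blk=17 s=1: MISS | VC [25, 5]
  [6] addr=0x65 blk=6 s=2: L1-HIT | VC [25, 5]
  [7] addr=0x53 blk=5 s=1: VC-HIT | VC [25, 17]
  [8] addr=0x11d blk=17 s=1: VC-HIT | VC [25, 5]
  [9] addr=0x50 blk=5 s=1: VC-HIT | VC [25, 17]
  [10] addr=0x55 blk=5 s=1: L1-HIT | VC [25, 17]
  [11] addr=0x67 blk=6 s=2: L1-HIT | VC [25, 17]
  [12] addr=0x190 blk=25 s=1: VC-HIT | VC [5, 17]
  [13] addr=0x111 blk=17 s=1: VC-HIT | VC [5, 25]
  [14] addr=0x6d blk=6 s=2: L1-HIT | VC [5, 25]
  [15] addr=0x56 blk=5 s=1: VC-HIT | VC [17, 25]

OUTCOME = VC-HIT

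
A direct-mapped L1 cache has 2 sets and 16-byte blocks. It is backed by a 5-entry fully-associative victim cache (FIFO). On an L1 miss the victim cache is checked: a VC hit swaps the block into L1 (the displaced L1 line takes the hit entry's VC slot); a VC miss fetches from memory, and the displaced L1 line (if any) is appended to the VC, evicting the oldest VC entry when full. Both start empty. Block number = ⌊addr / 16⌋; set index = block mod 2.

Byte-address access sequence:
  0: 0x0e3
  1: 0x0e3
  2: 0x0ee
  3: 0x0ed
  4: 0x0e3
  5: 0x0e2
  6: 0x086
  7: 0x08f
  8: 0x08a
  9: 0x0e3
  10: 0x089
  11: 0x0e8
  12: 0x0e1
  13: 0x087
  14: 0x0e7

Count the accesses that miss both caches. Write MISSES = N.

MISSES = 2

0: 0xe3 (blk 14, set 0) → MISS  vc=[]
1: 0xe3 (blk 14, set 0) → L1-HIT  vc=[]
2: 0xee (blk 14, set 0) → L1-HIT  vc=[]
3: 0xed (blk 14, set 0) → L1-HIT  vc=[]
4: 0xe3 (blk 14, set 0) → L1-HIT  vc=[]
5: 0xe2 (blk 14, set 0) → L1-HIT  vc=[]
6: 0x86 (blk 8, set 0) → MISS  vc=[14]
7: 0x8f (blk 8, set 0) → L1-HIT  vc=[14]
8: 0x8a (blk 8, set 0) → L1-HIT  vc=[14]
9: 0xe3 (blk 14, set 0) → VC-HIT  vc=[8]
10: 0x89 (blk 8, set 0) → VC-HIT  vc=[14]
11: 0xe8 (blk 14, set 0) → VC-HIT  vc=[8]
12: 0xe1 (blk 14, set 0) → L1-HIT  vc=[8]
13: 0x87 (blk 8, set 0) → VC-HIT  vc=[14]
14: 0xe7 (blk 14, set 0) → VC-HIT  vc=[8]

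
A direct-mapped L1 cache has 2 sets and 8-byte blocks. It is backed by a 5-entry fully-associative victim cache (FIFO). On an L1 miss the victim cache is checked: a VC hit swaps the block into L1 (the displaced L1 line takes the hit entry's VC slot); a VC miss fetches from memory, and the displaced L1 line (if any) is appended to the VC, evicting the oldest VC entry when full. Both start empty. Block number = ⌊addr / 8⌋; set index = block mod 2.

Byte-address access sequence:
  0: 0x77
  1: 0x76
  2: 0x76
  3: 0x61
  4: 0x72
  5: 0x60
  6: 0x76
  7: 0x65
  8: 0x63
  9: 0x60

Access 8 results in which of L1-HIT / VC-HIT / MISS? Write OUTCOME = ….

0: 0x77 (blk 14, set 0) → MISS  vc=[]
1: 0x76 (blk 14, set 0) → L1-HIT  vc=[]
2: 0x76 (blk 14, set 0) → L1-HIT  vc=[]
3: 0x61 (blk 12, set 0) → MISS  vc=[14]
4: 0x72 (blk 14, set 0) → VC-HIT  vc=[12]
5: 0x60 (blk 12, set 0) → VC-HIT  vc=[14]
6: 0x76 (blk 14, set 0) → VC-HIT  vc=[12]
7: 0x65 (blk 12, set 0) → VC-HIT  vc=[14]
8: 0x63 (blk 12, set 0) → L1-HIT  vc=[14]
9: 0x60 (blk 12, set 0) → L1-HIT  vc=[14]

OUTCOME = L1-HIT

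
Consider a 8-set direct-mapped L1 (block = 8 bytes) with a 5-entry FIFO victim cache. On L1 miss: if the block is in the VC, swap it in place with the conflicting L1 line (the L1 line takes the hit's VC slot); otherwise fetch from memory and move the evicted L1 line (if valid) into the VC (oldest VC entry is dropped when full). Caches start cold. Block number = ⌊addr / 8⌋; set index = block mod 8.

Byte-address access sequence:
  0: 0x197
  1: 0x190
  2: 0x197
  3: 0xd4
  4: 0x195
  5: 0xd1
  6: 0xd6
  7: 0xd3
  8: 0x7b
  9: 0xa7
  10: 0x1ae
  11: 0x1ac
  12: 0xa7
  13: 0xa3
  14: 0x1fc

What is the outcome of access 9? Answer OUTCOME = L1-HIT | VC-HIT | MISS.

OUTCOME = MISS

0: 0x197 (blk 50, set 2) → MISS  vc=[]
1: 0x190 (blk 50, set 2) → L1-HIT  vc=[]
2: 0x197 (blk 50, set 2) → L1-HIT  vc=[]
3: 0xd4 (blk 26, set 2) → MISS  vc=[50]
4: 0x195 (blk 50, set 2) → VC-HIT  vc=[26]
5: 0xd1 (blk 26, set 2) → VC-HIT  vc=[50]
6: 0xd6 (blk 26, set 2) → L1-HIT  vc=[50]
7: 0xd3 (blk 26, set 2) → L1-HIT  vc=[50]
8: 0x7b (blk 15, set 7) → MISS  vc=[50]
9: 0xa7 (blk 20, set 4) → MISS  vc=[50]
10: 0x1ae (blk 53, set 5) → MISS  vc=[50]
11: 0x1ac (blk 53, set 5) → L1-HIT  vc=[50]
12: 0xa7 (blk 20, set 4) → L1-HIT  vc=[50]
13: 0xa3 (blk 20, set 4) → L1-HIT  vc=[50]
14: 0x1fc (blk 63, set 7) → MISS  vc=[50, 15]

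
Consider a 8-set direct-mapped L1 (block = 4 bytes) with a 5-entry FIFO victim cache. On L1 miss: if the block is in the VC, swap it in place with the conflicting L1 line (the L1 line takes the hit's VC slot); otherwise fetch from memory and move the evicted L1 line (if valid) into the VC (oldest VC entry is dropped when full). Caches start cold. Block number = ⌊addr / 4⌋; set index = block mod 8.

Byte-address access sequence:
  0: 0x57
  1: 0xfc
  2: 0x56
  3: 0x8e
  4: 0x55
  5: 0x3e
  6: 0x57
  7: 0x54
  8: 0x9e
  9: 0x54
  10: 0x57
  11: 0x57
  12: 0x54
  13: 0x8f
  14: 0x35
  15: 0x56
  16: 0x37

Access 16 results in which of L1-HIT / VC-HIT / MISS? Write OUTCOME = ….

0: 0x57 (blk 21, set 5) → MISS  vc=[]
1: 0xfc (blk 63, set 7) → MISS  vc=[]
2: 0x56 (blk 21, set 5) → L1-HIT  vc=[]
3: 0x8e (blk 35, set 3) → MISS  vc=[]
4: 0x55 (blk 21, set 5) → L1-HIT  vc=[]
5: 0x3e (blk 15, set 7) → MISS  vc=[63]
6: 0x57 (blk 21, set 5) → L1-HIT  vc=[63]
7: 0x54 (blk 21, set 5) → L1-HIT  vc=[63]
8: 0x9e (blk 39, set 7) → MISS  vc=[63, 15]
9: 0x54 (blk 21, set 5) → L1-HIT  vc=[63, 15]
10: 0x57 (blk 21, set 5) → L1-HIT  vc=[63, 15]
11: 0x57 (blk 21, set 5) → L1-HIT  vc=[63, 15]
12: 0x54 (blk 21, set 5) → L1-HIT  vc=[63, 15]
13: 0x8f (blk 35, set 3) → L1-HIT  vc=[63, 15]
14: 0x35 (blk 13, set 5) → MISS  vc=[63, 15, 21]
15: 0x56 (blk 21, set 5) → VC-HIT  vc=[63, 15, 13]
16: 0x37 (blk 13, set 5) → VC-HIT  vc=[63, 15, 21]

OUTCOME = VC-HIT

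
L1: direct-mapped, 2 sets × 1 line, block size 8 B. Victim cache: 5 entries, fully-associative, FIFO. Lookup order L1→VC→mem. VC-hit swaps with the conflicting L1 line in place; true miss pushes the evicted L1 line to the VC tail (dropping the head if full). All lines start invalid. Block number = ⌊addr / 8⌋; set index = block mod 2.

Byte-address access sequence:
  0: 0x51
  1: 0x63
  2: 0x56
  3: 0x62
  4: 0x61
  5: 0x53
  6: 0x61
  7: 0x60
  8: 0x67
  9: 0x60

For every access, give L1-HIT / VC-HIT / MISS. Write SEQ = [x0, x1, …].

0: 0x51 (blk 10, set 0) → MISS  vc=[]
1: 0x63 (blk 12, set 0) → MISS  vc=[10]
2: 0x56 (blk 10, set 0) → VC-HIT  vc=[12]
3: 0x62 (blk 12, set 0) → VC-HIT  vc=[10]
4: 0x61 (blk 12, set 0) → L1-HIT  vc=[10]
5: 0x53 (blk 10, set 0) → VC-HIT  vc=[12]
6: 0x61 (blk 12, set 0) → VC-HIT  vc=[10]
7: 0x60 (blk 12, set 0) → L1-HIT  vc=[10]
8: 0x67 (blk 12, set 0) → L1-HIT  vc=[10]
9: 0x60 (blk 12, set 0) → L1-HIT  vc=[10]

SEQ = [MISS, MISS, VC-HIT, VC-HIT, L1-HIT, VC-HIT, VC-HIT, L1-HIT, L1-HIT, L1-HIT]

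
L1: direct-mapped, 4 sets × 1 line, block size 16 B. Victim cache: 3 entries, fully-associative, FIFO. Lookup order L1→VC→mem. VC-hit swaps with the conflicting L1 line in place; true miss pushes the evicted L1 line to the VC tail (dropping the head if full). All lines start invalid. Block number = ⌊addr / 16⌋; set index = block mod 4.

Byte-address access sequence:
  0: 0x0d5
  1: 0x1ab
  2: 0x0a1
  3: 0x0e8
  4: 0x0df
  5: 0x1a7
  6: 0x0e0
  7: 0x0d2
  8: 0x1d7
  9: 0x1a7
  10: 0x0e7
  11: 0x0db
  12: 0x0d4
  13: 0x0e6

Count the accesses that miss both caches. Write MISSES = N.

MISSES = 5

#0 0xd5→b13/s1 MISS; vc=[]
#1 0x1ab→b26/s2 MISS; vc=[]
#2 0xa1→b10/s2 MISS; vc=[26]
#3 0xe8→b14/s2 MISS; vc=[26,10]
#4 0xdf→b13/s1 L1-HIT; vc=[26,10]
#5 0x1a7→b26/s2 VC-HIT; vc=[14,10]
#6 0xe0→b14/s2 VC-HIT; vc=[26,10]
#7 0xd2→b13/s1 L1-HIT; vc=[26,10]
#8 0x1d7→b29/s1 MISS; vc=[26,10,13]
#9 0x1a7→b26/s2 VC-HIT; vc=[14,10,13]
#10 0xe7→b14/s2 VC-HIT; vc=[26,10,13]
#11 0xdb→b13/s1 VC-HIT; vc=[26,10,29]
#12 0xd4→b13/s1 L1-HIT; vc=[26,10,29]
#13 0xe6→b14/s2 L1-HIT; vc=[26,10,29]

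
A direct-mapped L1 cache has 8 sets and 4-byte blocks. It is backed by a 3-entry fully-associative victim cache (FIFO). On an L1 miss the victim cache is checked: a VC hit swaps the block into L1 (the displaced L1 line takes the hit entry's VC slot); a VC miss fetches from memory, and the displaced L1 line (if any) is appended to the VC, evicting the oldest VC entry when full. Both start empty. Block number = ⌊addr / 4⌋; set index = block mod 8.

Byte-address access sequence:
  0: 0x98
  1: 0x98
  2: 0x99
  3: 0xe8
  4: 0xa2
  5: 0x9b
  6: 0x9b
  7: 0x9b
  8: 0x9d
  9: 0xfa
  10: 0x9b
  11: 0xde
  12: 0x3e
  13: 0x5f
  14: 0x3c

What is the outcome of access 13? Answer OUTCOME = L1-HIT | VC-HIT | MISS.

OUTCOME = MISS

#0 0x98→b38/s6 MISS; vc=[]
#1 0x98→b38/s6 L1-HIT; vc=[]
#2 0x99→b38/s6 L1-HIT; vc=[]
#3 0xe8→b58/s2 MISS; vc=[]
#4 0xa2→b40/s0 MISS; vc=[]
#5 0x9b→b38/s6 L1-HIT; vc=[]
#6 0x9b→b38/s6 L1-HIT; vc=[]
#7 0x9b→b38/s6 L1-HIT; vc=[]
#8 0x9d→b39/s7 MISS; vc=[]
#9 0xfa→b62/s6 MISS; vc=[38]
#10 0x9b→b38/s6 VC-HIT; vc=[62]
#11 0xde→b55/s7 MISS; vc=[62,39]
#12 0x3e→b15/s7 MISS; vc=[62,39,55]
#13 0x5f→b23/s7 MISS; vc=[39,55,15]
#14 0x3c→b15/s7 VC-HIT; vc=[39,55,23]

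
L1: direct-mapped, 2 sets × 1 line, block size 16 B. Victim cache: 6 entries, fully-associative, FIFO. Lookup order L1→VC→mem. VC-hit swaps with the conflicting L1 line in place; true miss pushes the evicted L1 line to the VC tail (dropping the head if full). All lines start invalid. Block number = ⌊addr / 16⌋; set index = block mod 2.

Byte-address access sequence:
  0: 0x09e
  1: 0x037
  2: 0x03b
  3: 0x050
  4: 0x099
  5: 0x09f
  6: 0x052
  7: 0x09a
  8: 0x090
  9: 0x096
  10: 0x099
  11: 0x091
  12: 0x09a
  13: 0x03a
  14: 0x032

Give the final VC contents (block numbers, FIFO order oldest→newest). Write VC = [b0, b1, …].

VC = [5, 9]

#0 0x9e→b9/s1 MISS; vc=[]
#1 0x37→b3/s1 MISS; vc=[9]
#2 0x3b→b3/s1 L1-HIT; vc=[9]
#3 0x50→b5/s1 MISS; vc=[9,3]
#4 0x99→b9/s1 VC-HIT; vc=[5,3]
#5 0x9f→b9/s1 L1-HIT; vc=[5,3]
#6 0x52→b5/s1 VC-HIT; vc=[9,3]
#7 0x9a→b9/s1 VC-HIT; vc=[5,3]
#8 0x90→b9/s1 L1-HIT; vc=[5,3]
#9 0x96→b9/s1 L1-HIT; vc=[5,3]
#10 0x99→b9/s1 L1-HIT; vc=[5,3]
#11 0x91→b9/s1 L1-HIT; vc=[5,3]
#12 0x9a→b9/s1 L1-HIT; vc=[5,3]
#13 0x3a→b3/s1 VC-HIT; vc=[5,9]
#14 0x32→b3/s1 L1-HIT; vc=[5,9]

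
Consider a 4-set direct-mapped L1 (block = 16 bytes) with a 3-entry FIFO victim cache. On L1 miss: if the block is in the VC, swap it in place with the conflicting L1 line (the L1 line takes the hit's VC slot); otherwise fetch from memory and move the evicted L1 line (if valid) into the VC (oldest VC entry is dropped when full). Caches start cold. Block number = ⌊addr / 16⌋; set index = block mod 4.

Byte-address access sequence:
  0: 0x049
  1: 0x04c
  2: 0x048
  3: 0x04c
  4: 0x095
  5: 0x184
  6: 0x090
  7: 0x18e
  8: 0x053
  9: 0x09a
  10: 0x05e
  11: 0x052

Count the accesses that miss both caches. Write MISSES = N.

0: 0x49 (blk 4, set 0) → MISS  vc=[]
1: 0x4c (blk 4, set 0) → L1-HIT  vc=[]
2: 0x48 (blk 4, set 0) → L1-HIT  vc=[]
3: 0x4c (blk 4, set 0) → L1-HIT  vc=[]
4: 0x95 (blk 9, set 1) → MISS  vc=[]
5: 0x184 (blk 24, set 0) → MISS  vc=[4]
6: 0x90 (blk 9, set 1) → L1-HIT  vc=[4]
7: 0x18e (blk 24, set 0) → L1-HIT  vc=[4]
8: 0x53 (blk 5, set 1) → MISS  vc=[4, 9]
9: 0x9a (blk 9, set 1) → VC-HIT  vc=[4, 5]
10: 0x5e (blk 5, set 1) → VC-HIT  vc=[4, 9]
11: 0x52 (blk 5, set 1) → L1-HIT  vc=[4, 9]

MISSES = 4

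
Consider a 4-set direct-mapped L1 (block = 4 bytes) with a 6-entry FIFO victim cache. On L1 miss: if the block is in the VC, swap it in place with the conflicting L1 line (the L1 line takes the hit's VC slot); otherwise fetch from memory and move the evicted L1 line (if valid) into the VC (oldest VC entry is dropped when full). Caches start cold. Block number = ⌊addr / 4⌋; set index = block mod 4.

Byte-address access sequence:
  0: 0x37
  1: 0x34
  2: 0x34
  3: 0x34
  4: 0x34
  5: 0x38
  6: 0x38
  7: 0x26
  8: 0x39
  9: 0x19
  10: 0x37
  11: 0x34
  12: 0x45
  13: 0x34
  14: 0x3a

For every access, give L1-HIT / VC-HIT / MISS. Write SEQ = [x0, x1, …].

SEQ = [MISS, L1-HIT, L1-HIT, L1-HIT, L1-HIT, MISS, L1-HIT, MISS, L1-HIT, MISS, VC-HIT, L1-HIT, MISS, VC-HIT, VC-HIT]

0: 0x37 (blk 13, set 1) → MISS  vc=[]
1: 0x34 (blk 13, set 1) → L1-HIT  vc=[]
2: 0x34 (blk 13, set 1) → L1-HIT  vc=[]
3: 0x34 (blk 13, set 1) → L1-HIT  vc=[]
4: 0x34 (blk 13, set 1) → L1-HIT  vc=[]
5: 0x38 (blk 14, set 2) → MISS  vc=[]
6: 0x38 (blk 14, set 2) → L1-HIT  vc=[]
7: 0x26 (blk 9, set 1) → MISS  vc=[13]
8: 0x39 (blk 14, set 2) → L1-HIT  vc=[13]
9: 0x19 (blk 6, set 2) → MISS  vc=[13, 14]
10: 0x37 (blk 13, set 1) → VC-HIT  vc=[9, 14]
11: 0x34 (blk 13, set 1) → L1-HIT  vc=[9, 14]
12: 0x45 (blk 17, set 1) → MISS  vc=[9, 14, 13]
13: 0x34 (blk 13, set 1) → VC-HIT  vc=[9, 14, 17]
14: 0x3a (blk 14, set 2) → VC-HIT  vc=[9, 6, 17]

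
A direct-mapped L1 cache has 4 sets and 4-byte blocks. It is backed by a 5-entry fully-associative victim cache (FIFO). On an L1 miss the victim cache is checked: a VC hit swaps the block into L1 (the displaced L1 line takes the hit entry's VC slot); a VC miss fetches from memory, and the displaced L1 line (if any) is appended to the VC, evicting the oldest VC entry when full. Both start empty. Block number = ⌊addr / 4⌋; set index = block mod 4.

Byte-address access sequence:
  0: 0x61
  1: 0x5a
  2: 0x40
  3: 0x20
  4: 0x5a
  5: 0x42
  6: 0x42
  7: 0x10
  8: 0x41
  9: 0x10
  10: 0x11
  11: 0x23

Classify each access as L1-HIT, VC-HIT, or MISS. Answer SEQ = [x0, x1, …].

SEQ = [MISS, MISS, MISS, MISS, L1-HIT, VC-HIT, L1-HIT, MISS, VC-HIT, VC-HIT, L1-HIT, VC-HIT]

0: 0x61 (blk 24, set 0) → MISS  vc=[]
1: 0x5a (blk 22, set 2) → MISS  vc=[]
2: 0x40 (blk 16, set 0) → MISS  vc=[24]
3: 0x20 (blk 8, set 0) → MISS  vc=[24, 16]
4: 0x5a (blk 22, set 2) → L1-HIT  vc=[24, 16]
5: 0x42 (blk 16, set 0) → VC-HIT  vc=[24, 8]
6: 0x42 (blk 16, set 0) → L1-HIT  vc=[24, 8]
7: 0x10 (blk 4, set 0) → MISS  vc=[24, 8, 16]
8: 0x41 (blk 16, set 0) → VC-HIT  vc=[24, 8, 4]
9: 0x10 (blk 4, set 0) → VC-HIT  vc=[24, 8, 16]
10: 0x11 (blk 4, set 0) → L1-HIT  vc=[24, 8, 16]
11: 0x23 (blk 8, set 0) → VC-HIT  vc=[24, 4, 16]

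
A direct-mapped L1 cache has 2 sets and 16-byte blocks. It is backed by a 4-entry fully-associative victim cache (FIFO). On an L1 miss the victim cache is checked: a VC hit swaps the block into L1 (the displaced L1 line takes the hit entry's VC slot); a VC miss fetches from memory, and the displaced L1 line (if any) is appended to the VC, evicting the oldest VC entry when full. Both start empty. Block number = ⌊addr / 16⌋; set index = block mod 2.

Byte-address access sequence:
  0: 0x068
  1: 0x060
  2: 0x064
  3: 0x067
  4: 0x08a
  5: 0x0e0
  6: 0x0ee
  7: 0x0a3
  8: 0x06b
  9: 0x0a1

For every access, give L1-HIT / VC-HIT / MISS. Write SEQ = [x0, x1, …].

  [0] addr=0x68 blk=6 s=0: MISS | VC []
  [1] addr=0x60 blk=6 s=0: L1-HIT | VC []
  [2] addr=0x64 blk=6 s=0: L1-HIT | VC []
  [3] addr=0x67 blk=6 s=0: L1-HIT | VC []
  [4] addr=0x8a blk=8 s=0: MISS | VC [6]
  [5] addr=0xe0 blk=14 s=0: MISS | VC [6, 8]
  [6] addr=0xee blk=14 s=0: L1-HIT | VC [6, 8]
  [7] addr=0xa3 blk=10 s=0: MISS | VC [6, 8, 14]
  [8] addr=0x6b blk=6 s=0: VC-HIT | VC [10, 8, 14]
  [9] addr=0xa1 blk=10 s=0: VC-HIT | VC [6, 8, 14]

SEQ = [MISS, L1-HIT, L1-HIT, L1-HIT, MISS, MISS, L1-HIT, MISS, VC-HIT, VC-HIT]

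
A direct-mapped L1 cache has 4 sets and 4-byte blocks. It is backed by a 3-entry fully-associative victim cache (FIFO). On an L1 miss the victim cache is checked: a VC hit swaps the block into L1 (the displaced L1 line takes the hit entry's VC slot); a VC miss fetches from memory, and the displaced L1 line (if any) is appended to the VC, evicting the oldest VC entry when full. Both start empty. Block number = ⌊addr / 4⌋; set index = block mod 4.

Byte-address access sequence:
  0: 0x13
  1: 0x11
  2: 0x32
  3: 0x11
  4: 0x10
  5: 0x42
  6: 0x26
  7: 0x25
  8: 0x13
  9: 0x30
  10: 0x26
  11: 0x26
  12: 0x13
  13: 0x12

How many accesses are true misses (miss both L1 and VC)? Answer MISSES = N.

0: 0x13 (blk 4, set 0) → MISS  vc=[]
1: 0x11 (blk 4, set 0) → L1-HIT  vc=[]
2: 0x32 (blk 12, set 0) → MISS  vc=[4]
3: 0x11 (blk 4, set 0) → VC-HIT  vc=[12]
4: 0x10 (blk 4, set 0) → L1-HIT  vc=[12]
5: 0x42 (blk 16, set 0) → MISS  vc=[12, 4]
6: 0x26 (blk 9, set 1) → MISS  vc=[12, 4]
7: 0x25 (blk 9, set 1) → L1-HIT  vc=[12, 4]
8: 0x13 (blk 4, set 0) → VC-HIT  vc=[12, 16]
9: 0x30 (blk 12, set 0) → VC-HIT  vc=[4, 16]
10: 0x26 (blk 9, set 1) → L1-HIT  vc=[4, 16]
11: 0x26 (blk 9, set 1) → L1-HIT  vc=[4, 16]
12: 0x13 (blk 4, set 0) → VC-HIT  vc=[12, 16]
13: 0x12 (blk 4, set 0) → L1-HIT  vc=[12, 16]

MISSES = 4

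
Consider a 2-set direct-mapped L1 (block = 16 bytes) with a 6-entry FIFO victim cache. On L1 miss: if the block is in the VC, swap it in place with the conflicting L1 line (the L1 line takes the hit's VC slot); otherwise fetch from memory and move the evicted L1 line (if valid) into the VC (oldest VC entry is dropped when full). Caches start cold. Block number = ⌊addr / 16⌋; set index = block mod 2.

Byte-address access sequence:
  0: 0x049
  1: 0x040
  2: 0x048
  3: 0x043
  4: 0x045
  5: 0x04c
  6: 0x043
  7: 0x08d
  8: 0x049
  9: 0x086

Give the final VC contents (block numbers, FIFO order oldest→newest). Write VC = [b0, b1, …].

VC = [4]

#0 0x49→b4/s0 MISS; vc=[]
#1 0x40→b4/s0 L1-HIT; vc=[]
#2 0x48→b4/s0 L1-HIT; vc=[]
#3 0x43→b4/s0 L1-HIT; vc=[]
#4 0x45→b4/s0 L1-HIT; vc=[]
#5 0x4c→b4/s0 L1-HIT; vc=[]
#6 0x43→b4/s0 L1-HIT; vc=[]
#7 0x8d→b8/s0 MISS; vc=[4]
#8 0x49→b4/s0 VC-HIT; vc=[8]
#9 0x86→b8/s0 VC-HIT; vc=[4]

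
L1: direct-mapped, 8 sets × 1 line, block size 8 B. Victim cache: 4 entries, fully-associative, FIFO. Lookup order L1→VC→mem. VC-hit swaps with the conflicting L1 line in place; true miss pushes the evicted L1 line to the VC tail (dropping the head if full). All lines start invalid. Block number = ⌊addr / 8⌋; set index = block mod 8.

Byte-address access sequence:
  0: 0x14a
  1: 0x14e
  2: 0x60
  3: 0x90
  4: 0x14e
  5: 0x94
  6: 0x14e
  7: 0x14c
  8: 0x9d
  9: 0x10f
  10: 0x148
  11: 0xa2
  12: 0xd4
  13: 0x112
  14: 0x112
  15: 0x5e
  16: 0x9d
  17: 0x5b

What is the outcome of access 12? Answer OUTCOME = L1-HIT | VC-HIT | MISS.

0: 0x14a (blk 41, set 1) → MISS  vc=[]
1: 0x14e (blk 41, set 1) → L1-HIT  vc=[]
2: 0x60 (blk 12, set 4) → MISS  vc=[]
3: 0x90 (blk 18, set 2) → MISS  vc=[]
4: 0x14e (blk 41, set 1) → L1-HIT  vc=[]
5: 0x94 (blk 18, set 2) → L1-HIT  vc=[]
6: 0x14e (blk 41, set 1) → L1-HIT  vc=[]
7: 0x14c (blk 41, set 1) → L1-HIT  vc=[]
8: 0x9d (blk 19, set 3) → MISS  vc=[]
9: 0x10f (blk 33, set 1) → MISS  vc=[41]
10: 0x148 (blk 41, set 1) → VC-HIT  vc=[33]
11: 0xa2 (blk 20, set 4) → MISS  vc=[33, 12]
12: 0xd4 (blk 26, set 2) → MISS  vc=[33, 12, 18]
13: 0x112 (blk 34, set 2) → MISS  vc=[33, 12, 18, 26]
14: 0x112 (blk 34, set 2) → L1-HIT  vc=[33, 12, 18, 26]
15: 0x5e (blk 11, set 3) → MISS  vc=[12, 18, 26, 19]
16: 0x9d (blk 19, set 3) → VC-HIT  vc=[12, 18, 26, 11]
17: 0x5b (blk 11, set 3) → VC-HIT  vc=[12, 18, 26, 19]

OUTCOME = MISS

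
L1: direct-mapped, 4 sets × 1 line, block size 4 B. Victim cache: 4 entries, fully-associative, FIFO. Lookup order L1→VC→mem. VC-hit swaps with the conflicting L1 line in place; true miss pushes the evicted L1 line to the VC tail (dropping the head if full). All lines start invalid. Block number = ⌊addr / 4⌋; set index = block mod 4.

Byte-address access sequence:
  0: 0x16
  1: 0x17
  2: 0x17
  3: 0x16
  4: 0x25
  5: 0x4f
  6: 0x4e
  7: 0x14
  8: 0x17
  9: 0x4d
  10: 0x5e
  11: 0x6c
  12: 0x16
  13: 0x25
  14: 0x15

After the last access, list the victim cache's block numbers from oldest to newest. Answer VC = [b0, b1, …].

#0 0x16→b5/s1 MISS; vc=[]
#1 0x17→b5/s1 L1-HIT; vc=[]
#2 0x17→b5/s1 L1-HIT; vc=[]
#3 0x16→b5/s1 L1-HIT; vc=[]
#4 0x25→b9/s1 MISS; vc=[5]
#5 0x4f→b19/s3 MISS; vc=[5]
#6 0x4e→b19/s3 L1-HIT; vc=[5]
#7 0x14→b5/s1 VC-HIT; vc=[9]
#8 0x17→b5/s1 L1-HIT; vc=[9]
#9 0x4d→b19/s3 L1-HIT; vc=[9]
#10 0x5e→b23/s3 MISS; vc=[9,19]
#11 0x6c→b27/s3 MISS; vc=[9,19,23]
#12 0x16→b5/s1 L1-HIT; vc=[9,19,23]
#13 0x25→b9/s1 VC-HIT; vc=[5,19,23]
#14 0x15→b5/s1 VC-HIT; vc=[9,19,23]

VC = [9, 19, 23]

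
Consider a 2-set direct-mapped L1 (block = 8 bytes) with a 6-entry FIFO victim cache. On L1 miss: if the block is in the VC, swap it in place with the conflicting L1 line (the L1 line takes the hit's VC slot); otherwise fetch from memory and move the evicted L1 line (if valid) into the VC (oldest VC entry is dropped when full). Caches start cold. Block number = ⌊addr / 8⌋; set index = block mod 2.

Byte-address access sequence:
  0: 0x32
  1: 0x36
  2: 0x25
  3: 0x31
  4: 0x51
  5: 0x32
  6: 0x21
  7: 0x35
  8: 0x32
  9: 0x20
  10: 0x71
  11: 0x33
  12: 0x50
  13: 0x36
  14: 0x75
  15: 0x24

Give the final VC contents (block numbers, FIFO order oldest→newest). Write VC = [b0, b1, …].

VC = [6, 10, 14]

  [0] addr=0x32 blk=6 s=0: MISS | VC []
  [1] addr=0x36 blk=6 s=0: L1-HIT | VC []
  [2] addr=0x25 blk=4 s=0: MISS | VC [6]
  [3] addr=0x31 blk=6 s=0: VC-HIT | VC [4]
  [4] addr=0x51 blk=10 s=0: MISS | VC [4, 6]
  [5] addr=0x32 blk=6 s=0: VC-HIT | VC [4, 10]
  [6] addr=0x21 blk=4 s=0: VC-HIT | VC [6, 10]
  [7] addr=0x35 blk=6 s=0: VC-HIT | VC [4, 10]
  [8] addr=0x32 blk=6 s=0: L1-HIT | VC [4, 10]
  [9] addr=0x20 blk=4 s=0: VC-HIT | VC [6, 10]
  [10] addr=0x71 blk=14 s=0: MISS | VC [6, 10, 4]
  [11] addr=0x33 blk=6 s=0: VC-HIT | VC [14, 10, 4]
  [12] addr=0x50 blk=10 s=0: VC-HIT | VC [14, 6, 4]
  [13] addr=0x36 blk=6 s=0: VC-HIT | VC [14, 10, 4]
  [14] addr=0x75 blk=14 s=0: VC-HIT | VC [6, 10, 4]
  [15] addr=0x24 blk=4 s=0: VC-HIT | VC [6, 10, 14]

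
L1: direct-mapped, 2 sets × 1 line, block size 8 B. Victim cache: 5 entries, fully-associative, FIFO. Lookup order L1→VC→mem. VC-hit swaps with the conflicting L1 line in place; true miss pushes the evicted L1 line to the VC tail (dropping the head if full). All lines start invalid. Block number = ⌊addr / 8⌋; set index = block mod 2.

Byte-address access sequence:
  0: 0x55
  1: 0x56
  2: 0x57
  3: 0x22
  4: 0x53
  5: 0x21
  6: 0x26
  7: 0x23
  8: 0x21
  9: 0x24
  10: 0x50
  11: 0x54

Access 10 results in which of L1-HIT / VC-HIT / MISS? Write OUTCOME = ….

OUTCOME = VC-HIT

0: 0x55 (blk 10, set 0) → MISS  vc=[]
1: 0x56 (blk 10, set 0) → L1-HIT  vc=[]
2: 0x57 (blk 10, set 0) → L1-HIT  vc=[]
3: 0x22 (blk 4, set 0) → MISS  vc=[10]
4: 0x53 (blk 10, set 0) → VC-HIT  vc=[4]
5: 0x21 (blk 4, set 0) → VC-HIT  vc=[10]
6: 0x26 (blk 4, set 0) → L1-HIT  vc=[10]
7: 0x23 (blk 4, set 0) → L1-HIT  vc=[10]
8: 0x21 (blk 4, set 0) → L1-HIT  vc=[10]
9: 0x24 (blk 4, set 0) → L1-HIT  vc=[10]
10: 0x50 (blk 10, set 0) → VC-HIT  vc=[4]
11: 0x54 (blk 10, set 0) → L1-HIT  vc=[4]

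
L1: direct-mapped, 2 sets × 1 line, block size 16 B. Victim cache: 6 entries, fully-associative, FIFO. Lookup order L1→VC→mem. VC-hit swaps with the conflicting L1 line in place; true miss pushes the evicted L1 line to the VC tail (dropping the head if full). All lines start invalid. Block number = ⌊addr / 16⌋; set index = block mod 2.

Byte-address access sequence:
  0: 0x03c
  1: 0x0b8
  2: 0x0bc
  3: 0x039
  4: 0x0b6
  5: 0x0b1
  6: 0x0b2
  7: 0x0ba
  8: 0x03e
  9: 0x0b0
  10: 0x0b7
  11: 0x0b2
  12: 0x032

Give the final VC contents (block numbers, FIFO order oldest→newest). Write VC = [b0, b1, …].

  [0] addr=0x3c blk=3 s=1: MISS | VC []
  [1] addr=0xb8 blk=11 s=1: MISS | VC [3]
  [2] addr=0xbc blk=11 s=1: L1-HIT | VC [3]
  [3] addr=0x39 blk=3 s=1: VC-HIT | VC [11]
  [4] addr=0xb6 blk=11 s=1: VC-HIT | VC [3]
  [5] addr=0xb1 blk=11 s=1: L1-HIT | VC [3]
  [6] addr=0xb2 blk=11 s=1: L1-HIT | VC [3]
  [7] addr=0xba blk=11 s=1: L1-HIT | VC [3]
  [8] addr=0x3e blk=3 s=1: VC-HIT | VC [11]
  [9] addr=0xb0 blk=11 s=1: VC-HIT | VC [3]
  [10] addr=0xb7 blk=11 s=1: L1-HIT | VC [3]
  [11] addr=0xb2 blk=11 s=1: L1-HIT | VC [3]
  [12] addr=0x32 blk=3 s=1: VC-HIT | VC [11]

VC = [11]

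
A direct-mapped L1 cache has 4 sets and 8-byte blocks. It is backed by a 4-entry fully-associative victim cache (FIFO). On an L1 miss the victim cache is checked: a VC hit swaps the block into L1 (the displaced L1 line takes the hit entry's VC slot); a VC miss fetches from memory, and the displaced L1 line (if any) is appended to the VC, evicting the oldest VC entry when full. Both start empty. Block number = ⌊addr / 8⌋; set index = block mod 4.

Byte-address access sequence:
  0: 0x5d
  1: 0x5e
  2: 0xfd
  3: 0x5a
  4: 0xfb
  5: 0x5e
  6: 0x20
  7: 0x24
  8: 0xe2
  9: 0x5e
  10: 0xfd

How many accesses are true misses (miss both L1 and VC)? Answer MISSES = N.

MISSES = 4

0: 0x5d (blk 11, set 3) → MISS  vc=[]
1: 0x5e (blk 11, set 3) → L1-HIT  vc=[]
2: 0xfd (blk 31, set 3) → MISS  vc=[11]
3: 0x5a (blk 11, set 3) → VC-HIT  vc=[31]
4: 0xfb (blk 31, set 3) → VC-HIT  vc=[11]
5: 0x5e (blk 11, set 3) → VC-HIT  vc=[31]
6: 0x20 (blk 4, set 0) → MISS  vc=[31]
7: 0x24 (blk 4, set 0) → L1-HIT  vc=[31]
8: 0xe2 (blk 28, set 0) → MISS  vc=[31, 4]
9: 0x5e (blk 11, set 3) → L1-HIT  vc=[31, 4]
10: 0xfd (blk 31, set 3) → VC-HIT  vc=[11, 4]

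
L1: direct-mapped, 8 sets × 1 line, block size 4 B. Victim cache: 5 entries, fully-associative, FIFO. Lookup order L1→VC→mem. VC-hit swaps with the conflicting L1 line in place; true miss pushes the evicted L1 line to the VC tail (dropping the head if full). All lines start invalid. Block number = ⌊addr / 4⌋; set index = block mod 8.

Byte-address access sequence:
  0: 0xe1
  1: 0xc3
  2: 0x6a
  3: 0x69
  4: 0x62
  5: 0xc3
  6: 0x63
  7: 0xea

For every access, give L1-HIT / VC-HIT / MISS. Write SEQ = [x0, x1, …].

SEQ = [MISS, MISS, MISS, L1-HIT, MISS, VC-HIT, VC-HIT, MISS]

#0 0xe1→b56/s0 MISS; vc=[]
#1 0xc3→b48/s0 MISS; vc=[56]
#2 0x6a→b26/s2 MISS; vc=[56]
#3 0x69→b26/s2 L1-HIT; vc=[56]
#4 0x62→b24/s0 MISS; vc=[56,48]
#5 0xc3→b48/s0 VC-HIT; vc=[56,24]
#6 0x63→b24/s0 VC-HIT; vc=[56,48]
#7 0xea→b58/s2 MISS; vc=[56,48,26]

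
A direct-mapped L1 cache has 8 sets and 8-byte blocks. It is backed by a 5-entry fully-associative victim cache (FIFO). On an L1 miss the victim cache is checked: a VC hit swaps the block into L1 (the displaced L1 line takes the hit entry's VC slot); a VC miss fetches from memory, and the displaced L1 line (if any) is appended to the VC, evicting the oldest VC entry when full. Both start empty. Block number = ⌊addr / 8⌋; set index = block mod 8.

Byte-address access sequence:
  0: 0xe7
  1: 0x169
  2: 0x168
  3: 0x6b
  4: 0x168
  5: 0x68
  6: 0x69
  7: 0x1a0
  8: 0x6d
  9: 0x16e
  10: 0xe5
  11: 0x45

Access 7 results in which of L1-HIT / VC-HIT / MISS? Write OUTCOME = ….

0: 0xe7 (blk 28, set 4) → MISS  vc=[]
1: 0x169 (blk 45, set 5) → MISS  vc=[]
2: 0x168 (blk 45, set 5) → L1-HIT  vc=[]
3: 0x6b (blk 13, set 5) → MISS  vc=[45]
4: 0x168 (blk 45, set 5) → VC-HIT  vc=[13]
5: 0x68 (blk 13, set 5) → VC-HIT  vc=[45]
6: 0x69 (blk 13, set 5) → L1-HIT  vc=[45]
7: 0x1a0 (blk 52, set 4) → MISS  vc=[45, 28]
8: 0x6d (blk 13, set 5) → L1-HIT  vc=[45, 28]
9: 0x16e (blk 45, set 5) → VC-HIT  vc=[13, 28]
10: 0xe5 (blk 28, set 4) → VC-HIT  vc=[13, 52]
11: 0x45 (blk 8, set 0) → MISS  vc=[13, 52]

OUTCOME = MISS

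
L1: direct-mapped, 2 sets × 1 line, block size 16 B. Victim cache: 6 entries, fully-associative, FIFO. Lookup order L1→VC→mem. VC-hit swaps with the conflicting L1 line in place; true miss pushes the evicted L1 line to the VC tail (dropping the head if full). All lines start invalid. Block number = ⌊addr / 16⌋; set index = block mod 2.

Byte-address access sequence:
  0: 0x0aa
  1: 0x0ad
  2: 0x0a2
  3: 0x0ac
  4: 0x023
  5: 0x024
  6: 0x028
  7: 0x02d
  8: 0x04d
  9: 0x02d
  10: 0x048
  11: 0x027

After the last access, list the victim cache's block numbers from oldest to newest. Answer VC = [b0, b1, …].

VC = [10, 4]

  [0] addr=0xaa blk=10 s=0: MISS | VC []
  [1] addr=0xad blk=10 s=0: L1-HIT | VC []
  [2] addr=0xa2 blk=10 s=0: L1-HIT | VC []
  [3] addr=0xac blk=10 s=0: L1-HIT | VC []
  [4] addr=0x23 blk=2 s=0: MISS | VC [10]
  [5] addr=0x24 blk=2 s=0: L1-HIT | VC [10]
  [6] addr=0x28 blk=2 s=0: L1-HIT | VC [10]
  [7] addr=0x2d blk=2 s=0: L1-HIT | VC [10]
  [8] addr=0x4d blk=4 s=0: MISS | VC [10, 2]
  [9] addr=0x2d blk=2 s=0: VC-HIT | VC [10, 4]
  [10] addr=0x48 blk=4 s=0: VC-HIT | VC [10, 2]
  [11] addr=0x27 blk=2 s=0: VC-HIT | VC [10, 4]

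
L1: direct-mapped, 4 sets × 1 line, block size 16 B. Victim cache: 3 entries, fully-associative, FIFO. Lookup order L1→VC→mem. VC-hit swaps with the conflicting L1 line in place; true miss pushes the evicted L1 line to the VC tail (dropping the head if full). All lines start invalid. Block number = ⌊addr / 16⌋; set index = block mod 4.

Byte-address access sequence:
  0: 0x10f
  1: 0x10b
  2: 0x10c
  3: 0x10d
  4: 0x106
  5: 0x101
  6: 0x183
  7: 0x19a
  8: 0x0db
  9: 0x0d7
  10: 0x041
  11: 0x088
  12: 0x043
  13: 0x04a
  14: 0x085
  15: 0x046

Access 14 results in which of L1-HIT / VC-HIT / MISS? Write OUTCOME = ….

#0 0x10f→b16/s0 MISS; vc=[]
#1 0x10b→b16/s0 L1-HIT; vc=[]
#2 0x10c→b16/s0 L1-HIT; vc=[]
#3 0x10d→b16/s0 L1-HIT; vc=[]
#4 0x106→b16/s0 L1-HIT; vc=[]
#5 0x101→b16/s0 L1-HIT; vc=[]
#6 0x183→b24/s0 MISS; vc=[16]
#7 0x19a→b25/s1 MISS; vc=[16]
#8 0xdb→b13/s1 MISS; vc=[16,25]
#9 0xd7→b13/s1 L1-HIT; vc=[16,25]
#10 0x41→b4/s0 MISS; vc=[16,25,24]
#11 0x88→b8/s0 MISS; vc=[25,24,4]
#12 0x43→b4/s0 VC-HIT; vc=[25,24,8]
#13 0x4a→b4/s0 L1-HIT; vc=[25,24,8]
#14 0x85→b8/s0 VC-HIT; vc=[25,24,4]
#15 0x46→b4/s0 VC-HIT; vc=[25,24,8]

OUTCOME = VC-HIT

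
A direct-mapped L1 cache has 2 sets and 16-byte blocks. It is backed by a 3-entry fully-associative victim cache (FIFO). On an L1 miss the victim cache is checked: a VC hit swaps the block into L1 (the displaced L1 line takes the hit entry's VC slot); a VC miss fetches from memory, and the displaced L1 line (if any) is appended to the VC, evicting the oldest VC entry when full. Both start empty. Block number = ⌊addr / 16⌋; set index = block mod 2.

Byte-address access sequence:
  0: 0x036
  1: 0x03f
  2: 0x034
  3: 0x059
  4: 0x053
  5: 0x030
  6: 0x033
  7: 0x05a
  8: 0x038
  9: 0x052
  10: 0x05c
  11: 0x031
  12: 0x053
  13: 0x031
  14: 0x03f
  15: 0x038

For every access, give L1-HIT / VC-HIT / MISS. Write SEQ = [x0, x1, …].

SEQ = [MISS, L1-HIT, L1-HIT, MISS, L1-HIT, VC-HIT, L1-HIT, VC-HIT, VC-HIT, VC-HIT, L1-HIT, VC-HIT, VC-HIT, VC-HIT, L1-HIT, L1-HIT]

0: 0x36 (blk 3, set 1) → MISS  vc=[]
1: 0x3f (blk 3, set 1) → L1-HIT  vc=[]
2: 0x34 (blk 3, set 1) → L1-HIT  vc=[]
3: 0x59 (blk 5, set 1) → MISS  vc=[3]
4: 0x53 (blk 5, set 1) → L1-HIT  vc=[3]
5: 0x30 (blk 3, set 1) → VC-HIT  vc=[5]
6: 0x33 (blk 3, set 1) → L1-HIT  vc=[5]
7: 0x5a (blk 5, set 1) → VC-HIT  vc=[3]
8: 0x38 (blk 3, set 1) → VC-HIT  vc=[5]
9: 0x52 (blk 5, set 1) → VC-HIT  vc=[3]
10: 0x5c (blk 5, set 1) → L1-HIT  vc=[3]
11: 0x31 (blk 3, set 1) → VC-HIT  vc=[5]
12: 0x53 (blk 5, set 1) → VC-HIT  vc=[3]
13: 0x31 (blk 3, set 1) → VC-HIT  vc=[5]
14: 0x3f (blk 3, set 1) → L1-HIT  vc=[5]
15: 0x38 (blk 3, set 1) → L1-HIT  vc=[5]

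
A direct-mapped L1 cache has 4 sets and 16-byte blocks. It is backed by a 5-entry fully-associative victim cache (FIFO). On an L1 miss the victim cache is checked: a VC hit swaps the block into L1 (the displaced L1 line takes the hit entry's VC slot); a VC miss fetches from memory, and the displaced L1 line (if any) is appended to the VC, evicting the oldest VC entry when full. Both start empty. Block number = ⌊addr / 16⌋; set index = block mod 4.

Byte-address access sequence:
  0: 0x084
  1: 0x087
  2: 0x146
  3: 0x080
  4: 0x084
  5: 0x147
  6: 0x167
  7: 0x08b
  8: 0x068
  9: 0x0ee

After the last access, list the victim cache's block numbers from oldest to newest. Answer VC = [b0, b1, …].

#0 0x84→b8/s0 MISS; vc=[]
#1 0x87→b8/s0 L1-HIT; vc=[]
#2 0x146→b20/s0 MISS; vc=[8]
#3 0x80→b8/s0 VC-HIT; vc=[20]
#4 0x84→b8/s0 L1-HIT; vc=[20]
#5 0x147→b20/s0 VC-HIT; vc=[8]
#6 0x167→b22/s2 MISS; vc=[8]
#7 0x8b→b8/s0 VC-HIT; vc=[20]
#8 0x68→b6/s2 MISS; vc=[20,22]
#9 0xee→b14/s2 MISS; vc=[20,22,6]

VC = [20, 22, 6]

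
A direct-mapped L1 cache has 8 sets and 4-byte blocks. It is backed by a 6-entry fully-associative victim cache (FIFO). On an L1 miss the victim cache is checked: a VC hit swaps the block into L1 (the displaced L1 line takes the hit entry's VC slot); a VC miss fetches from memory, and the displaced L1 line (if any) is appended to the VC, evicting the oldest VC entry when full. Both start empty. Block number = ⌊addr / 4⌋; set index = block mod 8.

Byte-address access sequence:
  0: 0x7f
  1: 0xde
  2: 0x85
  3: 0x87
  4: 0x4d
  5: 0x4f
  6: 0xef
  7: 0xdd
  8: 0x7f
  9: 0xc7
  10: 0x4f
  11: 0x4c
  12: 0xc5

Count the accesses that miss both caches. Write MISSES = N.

0: 0x7f (blk 31, set 7) → MISS  vc=[]
1: 0xde (blk 55, set 7) → MISS  vc=[31]
2: 0x85 (blk 33, set 1) → MISS  vc=[31]
3: 0x87 (blk 33, set 1) → L1-HIT  vc=[31]
4: 0x4d (blk 19, set 3) → MISS  vc=[31]
5: 0x4f (blk 19, set 3) → L1-HIT  vc=[31]
6: 0xef (blk 59, set 3) → MISS  vc=[31, 19]
7: 0xdd (blk 55, set 7) → L1-HIT  vc=[31, 19]
8: 0x7f (blk 31, set 7) → VC-HIT  vc=[55, 19]
9: 0xc7 (blk 49, set 1) → MISS  vc=[55, 19, 33]
10: 0x4f (blk 19, set 3) → VC-HIT  vc=[55, 59, 33]
11: 0x4c (blk 19, set 3) → L1-HIT  vc=[55, 59, 33]
12: 0xc5 (blk 49, set 1) → L1-HIT  vc=[55, 59, 33]

MISSES = 6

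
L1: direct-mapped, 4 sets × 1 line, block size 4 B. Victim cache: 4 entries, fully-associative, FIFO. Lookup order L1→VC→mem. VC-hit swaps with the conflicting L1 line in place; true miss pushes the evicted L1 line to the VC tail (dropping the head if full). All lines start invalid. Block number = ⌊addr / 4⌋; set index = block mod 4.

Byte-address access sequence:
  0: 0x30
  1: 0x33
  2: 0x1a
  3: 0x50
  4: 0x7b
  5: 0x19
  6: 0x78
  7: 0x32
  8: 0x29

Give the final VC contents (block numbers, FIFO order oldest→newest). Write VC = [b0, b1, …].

VC = [20, 6, 30]

0: 0x30 (blk 12, set 0) → MISS  vc=[]
1: 0x33 (blk 12, set 0) → L1-HIT  vc=[]
2: 0x1a (blk 6, set 2) → MISS  vc=[]
3: 0x50 (blk 20, set 0) → MISS  vc=[12]
4: 0x7b (blk 30, set 2) → MISS  vc=[12, 6]
5: 0x19 (blk 6, set 2) → VC-HIT  vc=[12, 30]
6: 0x78 (blk 30, set 2) → VC-HIT  vc=[12, 6]
7: 0x32 (blk 12, set 0) → VC-HIT  vc=[20, 6]
8: 0x29 (blk 10, set 2) → MISS  vc=[20, 6, 30]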